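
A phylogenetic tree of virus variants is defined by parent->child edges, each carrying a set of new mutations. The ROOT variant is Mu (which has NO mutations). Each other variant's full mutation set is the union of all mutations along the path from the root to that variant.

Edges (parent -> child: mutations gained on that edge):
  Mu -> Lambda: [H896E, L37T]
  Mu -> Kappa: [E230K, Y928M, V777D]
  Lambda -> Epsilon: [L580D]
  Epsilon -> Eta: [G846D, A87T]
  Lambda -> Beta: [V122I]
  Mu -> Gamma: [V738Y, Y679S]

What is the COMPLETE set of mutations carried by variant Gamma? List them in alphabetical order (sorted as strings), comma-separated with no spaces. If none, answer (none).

At Mu: gained [] -> total []
At Gamma: gained ['V738Y', 'Y679S'] -> total ['V738Y', 'Y679S']

Answer: V738Y,Y679S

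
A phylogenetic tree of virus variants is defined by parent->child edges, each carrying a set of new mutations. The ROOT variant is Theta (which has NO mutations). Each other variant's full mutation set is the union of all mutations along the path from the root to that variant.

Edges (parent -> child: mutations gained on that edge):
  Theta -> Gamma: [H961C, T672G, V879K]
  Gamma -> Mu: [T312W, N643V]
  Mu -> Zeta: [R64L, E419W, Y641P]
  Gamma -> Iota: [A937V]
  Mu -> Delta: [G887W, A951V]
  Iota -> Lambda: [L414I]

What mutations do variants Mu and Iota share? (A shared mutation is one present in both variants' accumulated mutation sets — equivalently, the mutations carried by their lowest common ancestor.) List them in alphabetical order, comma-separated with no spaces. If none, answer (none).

Accumulating mutations along path to Mu:
  At Theta: gained [] -> total []
  At Gamma: gained ['H961C', 'T672G', 'V879K'] -> total ['H961C', 'T672G', 'V879K']
  At Mu: gained ['T312W', 'N643V'] -> total ['H961C', 'N643V', 'T312W', 'T672G', 'V879K']
Mutations(Mu) = ['H961C', 'N643V', 'T312W', 'T672G', 'V879K']
Accumulating mutations along path to Iota:
  At Theta: gained [] -> total []
  At Gamma: gained ['H961C', 'T672G', 'V879K'] -> total ['H961C', 'T672G', 'V879K']
  At Iota: gained ['A937V'] -> total ['A937V', 'H961C', 'T672G', 'V879K']
Mutations(Iota) = ['A937V', 'H961C', 'T672G', 'V879K']
Intersection: ['H961C', 'N643V', 'T312W', 'T672G', 'V879K'] ∩ ['A937V', 'H961C', 'T672G', 'V879K'] = ['H961C', 'T672G', 'V879K']

Answer: H961C,T672G,V879K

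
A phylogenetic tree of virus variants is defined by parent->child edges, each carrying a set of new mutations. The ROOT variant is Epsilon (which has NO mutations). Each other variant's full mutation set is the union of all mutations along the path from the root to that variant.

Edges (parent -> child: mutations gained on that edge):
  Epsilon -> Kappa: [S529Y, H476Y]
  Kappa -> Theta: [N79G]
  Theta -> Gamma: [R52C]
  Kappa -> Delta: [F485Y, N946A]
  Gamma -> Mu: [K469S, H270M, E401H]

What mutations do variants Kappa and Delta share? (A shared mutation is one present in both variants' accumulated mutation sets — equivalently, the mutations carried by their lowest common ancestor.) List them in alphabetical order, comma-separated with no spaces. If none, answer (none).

Answer: H476Y,S529Y

Derivation:
Accumulating mutations along path to Kappa:
  At Epsilon: gained [] -> total []
  At Kappa: gained ['S529Y', 'H476Y'] -> total ['H476Y', 'S529Y']
Mutations(Kappa) = ['H476Y', 'S529Y']
Accumulating mutations along path to Delta:
  At Epsilon: gained [] -> total []
  At Kappa: gained ['S529Y', 'H476Y'] -> total ['H476Y', 'S529Y']
  At Delta: gained ['F485Y', 'N946A'] -> total ['F485Y', 'H476Y', 'N946A', 'S529Y']
Mutations(Delta) = ['F485Y', 'H476Y', 'N946A', 'S529Y']
Intersection: ['H476Y', 'S529Y'] ∩ ['F485Y', 'H476Y', 'N946A', 'S529Y'] = ['H476Y', 'S529Y']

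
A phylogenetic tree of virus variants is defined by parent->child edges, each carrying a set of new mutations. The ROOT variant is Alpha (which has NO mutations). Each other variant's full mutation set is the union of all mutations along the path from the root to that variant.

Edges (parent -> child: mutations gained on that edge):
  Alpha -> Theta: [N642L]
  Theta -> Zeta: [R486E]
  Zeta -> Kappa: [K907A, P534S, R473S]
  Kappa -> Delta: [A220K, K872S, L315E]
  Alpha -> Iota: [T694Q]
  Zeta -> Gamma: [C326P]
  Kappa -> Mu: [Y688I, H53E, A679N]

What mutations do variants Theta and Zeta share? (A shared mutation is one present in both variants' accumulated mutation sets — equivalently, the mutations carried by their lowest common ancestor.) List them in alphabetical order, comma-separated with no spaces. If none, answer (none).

Answer: N642L

Derivation:
Accumulating mutations along path to Theta:
  At Alpha: gained [] -> total []
  At Theta: gained ['N642L'] -> total ['N642L']
Mutations(Theta) = ['N642L']
Accumulating mutations along path to Zeta:
  At Alpha: gained [] -> total []
  At Theta: gained ['N642L'] -> total ['N642L']
  At Zeta: gained ['R486E'] -> total ['N642L', 'R486E']
Mutations(Zeta) = ['N642L', 'R486E']
Intersection: ['N642L'] ∩ ['N642L', 'R486E'] = ['N642L']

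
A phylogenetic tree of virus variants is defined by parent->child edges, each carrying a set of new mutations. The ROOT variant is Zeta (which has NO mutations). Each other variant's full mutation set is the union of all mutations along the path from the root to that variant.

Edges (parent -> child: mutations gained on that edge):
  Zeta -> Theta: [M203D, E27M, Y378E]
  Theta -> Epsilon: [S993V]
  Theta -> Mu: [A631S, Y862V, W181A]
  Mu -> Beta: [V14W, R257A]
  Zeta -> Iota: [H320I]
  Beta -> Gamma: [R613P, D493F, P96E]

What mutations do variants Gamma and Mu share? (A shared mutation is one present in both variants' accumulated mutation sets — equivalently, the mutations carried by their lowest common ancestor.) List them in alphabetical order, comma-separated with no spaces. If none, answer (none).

Answer: A631S,E27M,M203D,W181A,Y378E,Y862V

Derivation:
Accumulating mutations along path to Gamma:
  At Zeta: gained [] -> total []
  At Theta: gained ['M203D', 'E27M', 'Y378E'] -> total ['E27M', 'M203D', 'Y378E']
  At Mu: gained ['A631S', 'Y862V', 'W181A'] -> total ['A631S', 'E27M', 'M203D', 'W181A', 'Y378E', 'Y862V']
  At Beta: gained ['V14W', 'R257A'] -> total ['A631S', 'E27M', 'M203D', 'R257A', 'V14W', 'W181A', 'Y378E', 'Y862V']
  At Gamma: gained ['R613P', 'D493F', 'P96E'] -> total ['A631S', 'D493F', 'E27M', 'M203D', 'P96E', 'R257A', 'R613P', 'V14W', 'W181A', 'Y378E', 'Y862V']
Mutations(Gamma) = ['A631S', 'D493F', 'E27M', 'M203D', 'P96E', 'R257A', 'R613P', 'V14W', 'W181A', 'Y378E', 'Y862V']
Accumulating mutations along path to Mu:
  At Zeta: gained [] -> total []
  At Theta: gained ['M203D', 'E27M', 'Y378E'] -> total ['E27M', 'M203D', 'Y378E']
  At Mu: gained ['A631S', 'Y862V', 'W181A'] -> total ['A631S', 'E27M', 'M203D', 'W181A', 'Y378E', 'Y862V']
Mutations(Mu) = ['A631S', 'E27M', 'M203D', 'W181A', 'Y378E', 'Y862V']
Intersection: ['A631S', 'D493F', 'E27M', 'M203D', 'P96E', 'R257A', 'R613P', 'V14W', 'W181A', 'Y378E', 'Y862V'] ∩ ['A631S', 'E27M', 'M203D', 'W181A', 'Y378E', 'Y862V'] = ['A631S', 'E27M', 'M203D', 'W181A', 'Y378E', 'Y862V']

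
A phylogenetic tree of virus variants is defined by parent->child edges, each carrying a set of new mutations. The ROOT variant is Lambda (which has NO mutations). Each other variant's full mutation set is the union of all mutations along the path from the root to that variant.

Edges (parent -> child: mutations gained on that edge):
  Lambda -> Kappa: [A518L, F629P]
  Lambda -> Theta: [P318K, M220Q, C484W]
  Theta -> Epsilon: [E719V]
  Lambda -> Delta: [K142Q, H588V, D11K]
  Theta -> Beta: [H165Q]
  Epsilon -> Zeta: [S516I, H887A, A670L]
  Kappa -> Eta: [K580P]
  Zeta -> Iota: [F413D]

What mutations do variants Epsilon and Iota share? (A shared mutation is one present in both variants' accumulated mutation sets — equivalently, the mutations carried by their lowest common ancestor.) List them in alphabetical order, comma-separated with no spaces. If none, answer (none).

Answer: C484W,E719V,M220Q,P318K

Derivation:
Accumulating mutations along path to Epsilon:
  At Lambda: gained [] -> total []
  At Theta: gained ['P318K', 'M220Q', 'C484W'] -> total ['C484W', 'M220Q', 'P318K']
  At Epsilon: gained ['E719V'] -> total ['C484W', 'E719V', 'M220Q', 'P318K']
Mutations(Epsilon) = ['C484W', 'E719V', 'M220Q', 'P318K']
Accumulating mutations along path to Iota:
  At Lambda: gained [] -> total []
  At Theta: gained ['P318K', 'M220Q', 'C484W'] -> total ['C484W', 'M220Q', 'P318K']
  At Epsilon: gained ['E719V'] -> total ['C484W', 'E719V', 'M220Q', 'P318K']
  At Zeta: gained ['S516I', 'H887A', 'A670L'] -> total ['A670L', 'C484W', 'E719V', 'H887A', 'M220Q', 'P318K', 'S516I']
  At Iota: gained ['F413D'] -> total ['A670L', 'C484W', 'E719V', 'F413D', 'H887A', 'M220Q', 'P318K', 'S516I']
Mutations(Iota) = ['A670L', 'C484W', 'E719V', 'F413D', 'H887A', 'M220Q', 'P318K', 'S516I']
Intersection: ['C484W', 'E719V', 'M220Q', 'P318K'] ∩ ['A670L', 'C484W', 'E719V', 'F413D', 'H887A', 'M220Q', 'P318K', 'S516I'] = ['C484W', 'E719V', 'M220Q', 'P318K']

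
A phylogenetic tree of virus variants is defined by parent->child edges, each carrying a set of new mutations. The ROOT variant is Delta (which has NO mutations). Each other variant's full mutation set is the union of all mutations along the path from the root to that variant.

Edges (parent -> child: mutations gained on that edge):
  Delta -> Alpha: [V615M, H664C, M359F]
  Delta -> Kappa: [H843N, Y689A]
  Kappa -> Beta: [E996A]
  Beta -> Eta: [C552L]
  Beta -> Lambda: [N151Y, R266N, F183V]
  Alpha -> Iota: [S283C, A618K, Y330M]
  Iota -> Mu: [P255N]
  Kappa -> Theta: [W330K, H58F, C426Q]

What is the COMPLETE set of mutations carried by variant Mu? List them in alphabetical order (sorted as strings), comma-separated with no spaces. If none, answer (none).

Answer: A618K,H664C,M359F,P255N,S283C,V615M,Y330M

Derivation:
At Delta: gained [] -> total []
At Alpha: gained ['V615M', 'H664C', 'M359F'] -> total ['H664C', 'M359F', 'V615M']
At Iota: gained ['S283C', 'A618K', 'Y330M'] -> total ['A618K', 'H664C', 'M359F', 'S283C', 'V615M', 'Y330M']
At Mu: gained ['P255N'] -> total ['A618K', 'H664C', 'M359F', 'P255N', 'S283C', 'V615M', 'Y330M']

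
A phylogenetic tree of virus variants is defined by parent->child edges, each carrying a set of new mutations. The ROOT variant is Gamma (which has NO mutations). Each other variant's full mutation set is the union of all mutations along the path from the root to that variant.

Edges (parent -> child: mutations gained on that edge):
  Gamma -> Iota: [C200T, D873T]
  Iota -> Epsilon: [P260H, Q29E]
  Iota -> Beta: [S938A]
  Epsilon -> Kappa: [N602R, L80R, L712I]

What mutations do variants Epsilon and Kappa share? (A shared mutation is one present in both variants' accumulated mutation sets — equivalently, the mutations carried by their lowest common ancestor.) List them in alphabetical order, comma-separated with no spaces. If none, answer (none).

Accumulating mutations along path to Epsilon:
  At Gamma: gained [] -> total []
  At Iota: gained ['C200T', 'D873T'] -> total ['C200T', 'D873T']
  At Epsilon: gained ['P260H', 'Q29E'] -> total ['C200T', 'D873T', 'P260H', 'Q29E']
Mutations(Epsilon) = ['C200T', 'D873T', 'P260H', 'Q29E']
Accumulating mutations along path to Kappa:
  At Gamma: gained [] -> total []
  At Iota: gained ['C200T', 'D873T'] -> total ['C200T', 'D873T']
  At Epsilon: gained ['P260H', 'Q29E'] -> total ['C200T', 'D873T', 'P260H', 'Q29E']
  At Kappa: gained ['N602R', 'L80R', 'L712I'] -> total ['C200T', 'D873T', 'L712I', 'L80R', 'N602R', 'P260H', 'Q29E']
Mutations(Kappa) = ['C200T', 'D873T', 'L712I', 'L80R', 'N602R', 'P260H', 'Q29E']
Intersection: ['C200T', 'D873T', 'P260H', 'Q29E'] ∩ ['C200T', 'D873T', 'L712I', 'L80R', 'N602R', 'P260H', 'Q29E'] = ['C200T', 'D873T', 'P260H', 'Q29E']

Answer: C200T,D873T,P260H,Q29E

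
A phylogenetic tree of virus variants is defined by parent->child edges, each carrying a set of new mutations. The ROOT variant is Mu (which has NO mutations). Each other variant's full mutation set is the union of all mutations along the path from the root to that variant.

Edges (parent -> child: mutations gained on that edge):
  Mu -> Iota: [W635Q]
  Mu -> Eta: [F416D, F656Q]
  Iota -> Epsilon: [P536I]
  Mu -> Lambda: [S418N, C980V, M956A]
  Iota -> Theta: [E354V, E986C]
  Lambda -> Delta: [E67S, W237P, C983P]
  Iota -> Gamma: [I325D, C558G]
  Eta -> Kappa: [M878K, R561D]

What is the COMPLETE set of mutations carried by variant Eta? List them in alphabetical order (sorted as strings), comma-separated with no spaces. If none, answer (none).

Answer: F416D,F656Q

Derivation:
At Mu: gained [] -> total []
At Eta: gained ['F416D', 'F656Q'] -> total ['F416D', 'F656Q']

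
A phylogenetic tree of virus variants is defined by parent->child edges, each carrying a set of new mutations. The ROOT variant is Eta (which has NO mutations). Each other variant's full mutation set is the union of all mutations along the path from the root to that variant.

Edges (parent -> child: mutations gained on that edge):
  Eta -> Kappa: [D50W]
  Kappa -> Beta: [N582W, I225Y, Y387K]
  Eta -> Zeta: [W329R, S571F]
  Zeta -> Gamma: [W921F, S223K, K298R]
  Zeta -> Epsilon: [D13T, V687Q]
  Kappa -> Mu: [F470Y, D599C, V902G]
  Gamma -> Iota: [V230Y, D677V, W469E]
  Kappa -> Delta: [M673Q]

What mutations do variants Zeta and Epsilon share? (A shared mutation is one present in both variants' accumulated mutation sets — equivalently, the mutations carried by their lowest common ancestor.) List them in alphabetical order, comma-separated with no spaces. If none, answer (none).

Answer: S571F,W329R

Derivation:
Accumulating mutations along path to Zeta:
  At Eta: gained [] -> total []
  At Zeta: gained ['W329R', 'S571F'] -> total ['S571F', 'W329R']
Mutations(Zeta) = ['S571F', 'W329R']
Accumulating mutations along path to Epsilon:
  At Eta: gained [] -> total []
  At Zeta: gained ['W329R', 'S571F'] -> total ['S571F', 'W329R']
  At Epsilon: gained ['D13T', 'V687Q'] -> total ['D13T', 'S571F', 'V687Q', 'W329R']
Mutations(Epsilon) = ['D13T', 'S571F', 'V687Q', 'W329R']
Intersection: ['S571F', 'W329R'] ∩ ['D13T', 'S571F', 'V687Q', 'W329R'] = ['S571F', 'W329R']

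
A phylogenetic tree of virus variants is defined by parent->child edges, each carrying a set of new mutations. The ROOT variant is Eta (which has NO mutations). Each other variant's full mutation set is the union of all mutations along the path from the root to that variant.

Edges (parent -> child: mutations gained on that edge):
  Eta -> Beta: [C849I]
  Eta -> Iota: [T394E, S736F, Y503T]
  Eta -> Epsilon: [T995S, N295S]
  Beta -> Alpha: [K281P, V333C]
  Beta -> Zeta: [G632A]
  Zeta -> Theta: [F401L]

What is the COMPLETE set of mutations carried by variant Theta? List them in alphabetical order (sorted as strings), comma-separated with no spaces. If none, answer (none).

At Eta: gained [] -> total []
At Beta: gained ['C849I'] -> total ['C849I']
At Zeta: gained ['G632A'] -> total ['C849I', 'G632A']
At Theta: gained ['F401L'] -> total ['C849I', 'F401L', 'G632A']

Answer: C849I,F401L,G632A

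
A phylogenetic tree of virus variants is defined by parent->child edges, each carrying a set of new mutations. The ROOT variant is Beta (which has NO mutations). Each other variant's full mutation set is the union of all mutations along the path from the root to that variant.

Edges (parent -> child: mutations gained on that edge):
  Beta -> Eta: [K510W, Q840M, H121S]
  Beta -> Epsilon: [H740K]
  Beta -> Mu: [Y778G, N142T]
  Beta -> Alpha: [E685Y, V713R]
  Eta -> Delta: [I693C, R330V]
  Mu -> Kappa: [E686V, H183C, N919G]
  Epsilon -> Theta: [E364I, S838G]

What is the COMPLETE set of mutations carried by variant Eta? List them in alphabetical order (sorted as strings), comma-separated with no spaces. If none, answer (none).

Answer: H121S,K510W,Q840M

Derivation:
At Beta: gained [] -> total []
At Eta: gained ['K510W', 'Q840M', 'H121S'] -> total ['H121S', 'K510W', 'Q840M']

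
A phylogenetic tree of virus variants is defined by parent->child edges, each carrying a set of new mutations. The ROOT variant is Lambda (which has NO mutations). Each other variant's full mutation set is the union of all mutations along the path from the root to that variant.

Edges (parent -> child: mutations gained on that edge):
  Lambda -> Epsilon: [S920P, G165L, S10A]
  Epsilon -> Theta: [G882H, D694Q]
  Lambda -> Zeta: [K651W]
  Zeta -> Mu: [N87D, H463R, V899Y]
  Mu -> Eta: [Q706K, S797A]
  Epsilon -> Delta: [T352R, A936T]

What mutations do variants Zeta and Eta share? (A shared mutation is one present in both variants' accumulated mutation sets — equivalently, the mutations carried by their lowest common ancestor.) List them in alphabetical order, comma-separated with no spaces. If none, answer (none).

Answer: K651W

Derivation:
Accumulating mutations along path to Zeta:
  At Lambda: gained [] -> total []
  At Zeta: gained ['K651W'] -> total ['K651W']
Mutations(Zeta) = ['K651W']
Accumulating mutations along path to Eta:
  At Lambda: gained [] -> total []
  At Zeta: gained ['K651W'] -> total ['K651W']
  At Mu: gained ['N87D', 'H463R', 'V899Y'] -> total ['H463R', 'K651W', 'N87D', 'V899Y']
  At Eta: gained ['Q706K', 'S797A'] -> total ['H463R', 'K651W', 'N87D', 'Q706K', 'S797A', 'V899Y']
Mutations(Eta) = ['H463R', 'K651W', 'N87D', 'Q706K', 'S797A', 'V899Y']
Intersection: ['K651W'] ∩ ['H463R', 'K651W', 'N87D', 'Q706K', 'S797A', 'V899Y'] = ['K651W']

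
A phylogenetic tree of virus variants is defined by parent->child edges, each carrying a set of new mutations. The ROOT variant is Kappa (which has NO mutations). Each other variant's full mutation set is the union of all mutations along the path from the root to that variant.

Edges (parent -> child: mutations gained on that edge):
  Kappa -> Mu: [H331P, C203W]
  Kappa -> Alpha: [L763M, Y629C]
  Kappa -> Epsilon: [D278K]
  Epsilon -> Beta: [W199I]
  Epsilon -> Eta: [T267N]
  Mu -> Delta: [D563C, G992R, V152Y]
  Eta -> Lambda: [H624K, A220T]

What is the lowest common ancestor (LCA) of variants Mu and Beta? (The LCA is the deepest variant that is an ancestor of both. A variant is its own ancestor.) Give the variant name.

Answer: Kappa

Derivation:
Path from root to Mu: Kappa -> Mu
  ancestors of Mu: {Kappa, Mu}
Path from root to Beta: Kappa -> Epsilon -> Beta
  ancestors of Beta: {Kappa, Epsilon, Beta}
Common ancestors: {Kappa}
Walk up from Beta: Beta (not in ancestors of Mu), Epsilon (not in ancestors of Mu), Kappa (in ancestors of Mu)
Deepest common ancestor (LCA) = Kappa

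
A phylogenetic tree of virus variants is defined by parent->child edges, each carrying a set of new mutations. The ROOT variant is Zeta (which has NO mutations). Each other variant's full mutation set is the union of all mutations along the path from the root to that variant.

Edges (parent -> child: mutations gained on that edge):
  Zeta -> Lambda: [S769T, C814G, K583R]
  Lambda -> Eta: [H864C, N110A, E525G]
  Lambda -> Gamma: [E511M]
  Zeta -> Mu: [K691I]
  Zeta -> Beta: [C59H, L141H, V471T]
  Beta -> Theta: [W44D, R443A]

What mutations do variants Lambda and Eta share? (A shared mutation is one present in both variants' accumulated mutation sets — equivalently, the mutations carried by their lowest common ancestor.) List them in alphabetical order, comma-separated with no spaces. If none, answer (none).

Accumulating mutations along path to Lambda:
  At Zeta: gained [] -> total []
  At Lambda: gained ['S769T', 'C814G', 'K583R'] -> total ['C814G', 'K583R', 'S769T']
Mutations(Lambda) = ['C814G', 'K583R', 'S769T']
Accumulating mutations along path to Eta:
  At Zeta: gained [] -> total []
  At Lambda: gained ['S769T', 'C814G', 'K583R'] -> total ['C814G', 'K583R', 'S769T']
  At Eta: gained ['H864C', 'N110A', 'E525G'] -> total ['C814G', 'E525G', 'H864C', 'K583R', 'N110A', 'S769T']
Mutations(Eta) = ['C814G', 'E525G', 'H864C', 'K583R', 'N110A', 'S769T']
Intersection: ['C814G', 'K583R', 'S769T'] ∩ ['C814G', 'E525G', 'H864C', 'K583R', 'N110A', 'S769T'] = ['C814G', 'K583R', 'S769T']

Answer: C814G,K583R,S769T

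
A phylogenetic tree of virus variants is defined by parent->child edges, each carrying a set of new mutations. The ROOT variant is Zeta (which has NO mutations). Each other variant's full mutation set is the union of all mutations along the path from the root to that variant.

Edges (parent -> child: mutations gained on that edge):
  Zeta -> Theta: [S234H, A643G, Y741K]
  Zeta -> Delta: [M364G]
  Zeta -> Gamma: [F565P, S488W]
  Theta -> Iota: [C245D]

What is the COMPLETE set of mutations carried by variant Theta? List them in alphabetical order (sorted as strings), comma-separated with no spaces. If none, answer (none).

Answer: A643G,S234H,Y741K

Derivation:
At Zeta: gained [] -> total []
At Theta: gained ['S234H', 'A643G', 'Y741K'] -> total ['A643G', 'S234H', 'Y741K']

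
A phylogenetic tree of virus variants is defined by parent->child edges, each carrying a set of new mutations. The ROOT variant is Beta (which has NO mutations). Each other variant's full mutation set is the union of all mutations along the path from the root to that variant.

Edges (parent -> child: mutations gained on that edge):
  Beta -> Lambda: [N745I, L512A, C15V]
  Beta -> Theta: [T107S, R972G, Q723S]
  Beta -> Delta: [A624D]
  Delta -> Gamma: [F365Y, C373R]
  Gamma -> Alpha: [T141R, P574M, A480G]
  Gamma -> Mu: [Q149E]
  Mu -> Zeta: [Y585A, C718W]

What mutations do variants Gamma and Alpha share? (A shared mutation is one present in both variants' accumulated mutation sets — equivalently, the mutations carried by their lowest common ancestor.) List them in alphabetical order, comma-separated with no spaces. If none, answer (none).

Answer: A624D,C373R,F365Y

Derivation:
Accumulating mutations along path to Gamma:
  At Beta: gained [] -> total []
  At Delta: gained ['A624D'] -> total ['A624D']
  At Gamma: gained ['F365Y', 'C373R'] -> total ['A624D', 'C373R', 'F365Y']
Mutations(Gamma) = ['A624D', 'C373R', 'F365Y']
Accumulating mutations along path to Alpha:
  At Beta: gained [] -> total []
  At Delta: gained ['A624D'] -> total ['A624D']
  At Gamma: gained ['F365Y', 'C373R'] -> total ['A624D', 'C373R', 'F365Y']
  At Alpha: gained ['T141R', 'P574M', 'A480G'] -> total ['A480G', 'A624D', 'C373R', 'F365Y', 'P574M', 'T141R']
Mutations(Alpha) = ['A480G', 'A624D', 'C373R', 'F365Y', 'P574M', 'T141R']
Intersection: ['A624D', 'C373R', 'F365Y'] ∩ ['A480G', 'A624D', 'C373R', 'F365Y', 'P574M', 'T141R'] = ['A624D', 'C373R', 'F365Y']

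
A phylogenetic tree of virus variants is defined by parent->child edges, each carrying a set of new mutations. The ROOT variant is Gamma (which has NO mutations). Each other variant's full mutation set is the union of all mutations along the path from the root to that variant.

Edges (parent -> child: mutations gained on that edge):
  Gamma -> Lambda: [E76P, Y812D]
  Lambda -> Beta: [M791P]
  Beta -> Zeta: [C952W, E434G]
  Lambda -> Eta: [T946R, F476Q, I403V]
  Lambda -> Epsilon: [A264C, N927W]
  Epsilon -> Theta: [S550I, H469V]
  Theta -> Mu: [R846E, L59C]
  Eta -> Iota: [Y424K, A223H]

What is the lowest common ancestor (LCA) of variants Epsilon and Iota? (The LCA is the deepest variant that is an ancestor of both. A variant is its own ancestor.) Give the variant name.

Path from root to Epsilon: Gamma -> Lambda -> Epsilon
  ancestors of Epsilon: {Gamma, Lambda, Epsilon}
Path from root to Iota: Gamma -> Lambda -> Eta -> Iota
  ancestors of Iota: {Gamma, Lambda, Eta, Iota}
Common ancestors: {Gamma, Lambda}
Walk up from Iota: Iota (not in ancestors of Epsilon), Eta (not in ancestors of Epsilon), Lambda (in ancestors of Epsilon), Gamma (in ancestors of Epsilon)
Deepest common ancestor (LCA) = Lambda

Answer: Lambda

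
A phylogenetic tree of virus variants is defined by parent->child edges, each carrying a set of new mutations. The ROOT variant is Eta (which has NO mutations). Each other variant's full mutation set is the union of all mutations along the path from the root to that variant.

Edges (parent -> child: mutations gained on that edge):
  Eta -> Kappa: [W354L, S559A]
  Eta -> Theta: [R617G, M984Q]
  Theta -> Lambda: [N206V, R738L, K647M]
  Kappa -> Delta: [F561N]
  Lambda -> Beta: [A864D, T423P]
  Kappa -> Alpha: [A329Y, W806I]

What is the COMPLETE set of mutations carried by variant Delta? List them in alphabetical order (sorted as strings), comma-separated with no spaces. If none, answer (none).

Answer: F561N,S559A,W354L

Derivation:
At Eta: gained [] -> total []
At Kappa: gained ['W354L', 'S559A'] -> total ['S559A', 'W354L']
At Delta: gained ['F561N'] -> total ['F561N', 'S559A', 'W354L']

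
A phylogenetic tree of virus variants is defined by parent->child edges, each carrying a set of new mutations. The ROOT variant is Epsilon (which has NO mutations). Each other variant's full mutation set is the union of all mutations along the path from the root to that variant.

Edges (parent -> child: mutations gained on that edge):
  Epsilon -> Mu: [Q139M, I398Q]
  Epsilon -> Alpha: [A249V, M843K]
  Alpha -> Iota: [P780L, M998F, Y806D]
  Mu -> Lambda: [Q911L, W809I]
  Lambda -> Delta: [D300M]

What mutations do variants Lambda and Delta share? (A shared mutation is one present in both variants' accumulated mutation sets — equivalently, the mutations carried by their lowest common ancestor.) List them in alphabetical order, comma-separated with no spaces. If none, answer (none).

Accumulating mutations along path to Lambda:
  At Epsilon: gained [] -> total []
  At Mu: gained ['Q139M', 'I398Q'] -> total ['I398Q', 'Q139M']
  At Lambda: gained ['Q911L', 'W809I'] -> total ['I398Q', 'Q139M', 'Q911L', 'W809I']
Mutations(Lambda) = ['I398Q', 'Q139M', 'Q911L', 'W809I']
Accumulating mutations along path to Delta:
  At Epsilon: gained [] -> total []
  At Mu: gained ['Q139M', 'I398Q'] -> total ['I398Q', 'Q139M']
  At Lambda: gained ['Q911L', 'W809I'] -> total ['I398Q', 'Q139M', 'Q911L', 'W809I']
  At Delta: gained ['D300M'] -> total ['D300M', 'I398Q', 'Q139M', 'Q911L', 'W809I']
Mutations(Delta) = ['D300M', 'I398Q', 'Q139M', 'Q911L', 'W809I']
Intersection: ['I398Q', 'Q139M', 'Q911L', 'W809I'] ∩ ['D300M', 'I398Q', 'Q139M', 'Q911L', 'W809I'] = ['I398Q', 'Q139M', 'Q911L', 'W809I']

Answer: I398Q,Q139M,Q911L,W809I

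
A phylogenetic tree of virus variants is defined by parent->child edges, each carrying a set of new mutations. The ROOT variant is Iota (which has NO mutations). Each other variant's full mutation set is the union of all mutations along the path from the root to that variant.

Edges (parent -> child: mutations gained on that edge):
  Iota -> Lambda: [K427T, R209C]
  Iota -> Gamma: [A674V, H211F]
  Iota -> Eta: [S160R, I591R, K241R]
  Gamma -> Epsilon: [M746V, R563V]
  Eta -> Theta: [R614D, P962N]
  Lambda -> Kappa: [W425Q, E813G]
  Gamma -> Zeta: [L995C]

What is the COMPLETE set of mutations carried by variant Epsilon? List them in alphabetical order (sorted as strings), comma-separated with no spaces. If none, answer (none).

Answer: A674V,H211F,M746V,R563V

Derivation:
At Iota: gained [] -> total []
At Gamma: gained ['A674V', 'H211F'] -> total ['A674V', 'H211F']
At Epsilon: gained ['M746V', 'R563V'] -> total ['A674V', 'H211F', 'M746V', 'R563V']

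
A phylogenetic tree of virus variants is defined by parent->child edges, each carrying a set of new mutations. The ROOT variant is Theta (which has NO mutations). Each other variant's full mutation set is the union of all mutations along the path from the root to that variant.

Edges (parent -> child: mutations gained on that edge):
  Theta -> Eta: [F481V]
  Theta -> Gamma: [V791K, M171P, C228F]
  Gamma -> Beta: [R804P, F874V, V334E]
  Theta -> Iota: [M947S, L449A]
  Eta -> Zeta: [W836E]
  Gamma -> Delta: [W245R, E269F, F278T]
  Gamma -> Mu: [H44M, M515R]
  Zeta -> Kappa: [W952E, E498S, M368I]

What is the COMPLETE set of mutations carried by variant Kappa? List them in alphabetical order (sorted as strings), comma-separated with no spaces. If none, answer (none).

Answer: E498S,F481V,M368I,W836E,W952E

Derivation:
At Theta: gained [] -> total []
At Eta: gained ['F481V'] -> total ['F481V']
At Zeta: gained ['W836E'] -> total ['F481V', 'W836E']
At Kappa: gained ['W952E', 'E498S', 'M368I'] -> total ['E498S', 'F481V', 'M368I', 'W836E', 'W952E']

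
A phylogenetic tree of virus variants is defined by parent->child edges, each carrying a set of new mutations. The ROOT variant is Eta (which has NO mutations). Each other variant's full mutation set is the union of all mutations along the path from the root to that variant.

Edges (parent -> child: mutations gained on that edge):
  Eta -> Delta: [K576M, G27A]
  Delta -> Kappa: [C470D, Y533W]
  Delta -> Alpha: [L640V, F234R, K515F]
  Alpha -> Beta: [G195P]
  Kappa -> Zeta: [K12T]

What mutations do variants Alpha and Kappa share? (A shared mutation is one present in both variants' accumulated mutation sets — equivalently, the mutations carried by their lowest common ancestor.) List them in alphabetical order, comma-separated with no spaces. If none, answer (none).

Accumulating mutations along path to Alpha:
  At Eta: gained [] -> total []
  At Delta: gained ['K576M', 'G27A'] -> total ['G27A', 'K576M']
  At Alpha: gained ['L640V', 'F234R', 'K515F'] -> total ['F234R', 'G27A', 'K515F', 'K576M', 'L640V']
Mutations(Alpha) = ['F234R', 'G27A', 'K515F', 'K576M', 'L640V']
Accumulating mutations along path to Kappa:
  At Eta: gained [] -> total []
  At Delta: gained ['K576M', 'G27A'] -> total ['G27A', 'K576M']
  At Kappa: gained ['C470D', 'Y533W'] -> total ['C470D', 'G27A', 'K576M', 'Y533W']
Mutations(Kappa) = ['C470D', 'G27A', 'K576M', 'Y533W']
Intersection: ['F234R', 'G27A', 'K515F', 'K576M', 'L640V'] ∩ ['C470D', 'G27A', 'K576M', 'Y533W'] = ['G27A', 'K576M']

Answer: G27A,K576M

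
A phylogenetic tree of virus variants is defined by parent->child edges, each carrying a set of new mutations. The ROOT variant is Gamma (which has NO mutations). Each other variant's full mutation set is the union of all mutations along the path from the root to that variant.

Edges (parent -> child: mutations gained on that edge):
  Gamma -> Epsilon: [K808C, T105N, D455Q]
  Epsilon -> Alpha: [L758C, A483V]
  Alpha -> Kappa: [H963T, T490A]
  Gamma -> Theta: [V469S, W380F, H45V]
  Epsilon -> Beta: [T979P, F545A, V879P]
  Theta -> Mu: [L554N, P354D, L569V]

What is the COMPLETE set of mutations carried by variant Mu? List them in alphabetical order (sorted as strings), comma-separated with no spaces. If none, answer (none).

At Gamma: gained [] -> total []
At Theta: gained ['V469S', 'W380F', 'H45V'] -> total ['H45V', 'V469S', 'W380F']
At Mu: gained ['L554N', 'P354D', 'L569V'] -> total ['H45V', 'L554N', 'L569V', 'P354D', 'V469S', 'W380F']

Answer: H45V,L554N,L569V,P354D,V469S,W380F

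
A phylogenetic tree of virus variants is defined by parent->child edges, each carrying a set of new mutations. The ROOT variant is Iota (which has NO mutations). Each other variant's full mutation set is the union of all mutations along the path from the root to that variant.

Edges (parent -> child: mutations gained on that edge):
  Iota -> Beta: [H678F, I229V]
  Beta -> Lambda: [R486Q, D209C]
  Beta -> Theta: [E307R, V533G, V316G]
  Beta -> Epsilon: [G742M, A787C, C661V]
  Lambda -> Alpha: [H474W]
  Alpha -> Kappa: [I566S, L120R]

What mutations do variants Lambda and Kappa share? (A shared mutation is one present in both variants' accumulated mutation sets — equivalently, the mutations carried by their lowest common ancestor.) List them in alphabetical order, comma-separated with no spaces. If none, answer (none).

Accumulating mutations along path to Lambda:
  At Iota: gained [] -> total []
  At Beta: gained ['H678F', 'I229V'] -> total ['H678F', 'I229V']
  At Lambda: gained ['R486Q', 'D209C'] -> total ['D209C', 'H678F', 'I229V', 'R486Q']
Mutations(Lambda) = ['D209C', 'H678F', 'I229V', 'R486Q']
Accumulating mutations along path to Kappa:
  At Iota: gained [] -> total []
  At Beta: gained ['H678F', 'I229V'] -> total ['H678F', 'I229V']
  At Lambda: gained ['R486Q', 'D209C'] -> total ['D209C', 'H678F', 'I229V', 'R486Q']
  At Alpha: gained ['H474W'] -> total ['D209C', 'H474W', 'H678F', 'I229V', 'R486Q']
  At Kappa: gained ['I566S', 'L120R'] -> total ['D209C', 'H474W', 'H678F', 'I229V', 'I566S', 'L120R', 'R486Q']
Mutations(Kappa) = ['D209C', 'H474W', 'H678F', 'I229V', 'I566S', 'L120R', 'R486Q']
Intersection: ['D209C', 'H678F', 'I229V', 'R486Q'] ∩ ['D209C', 'H474W', 'H678F', 'I229V', 'I566S', 'L120R', 'R486Q'] = ['D209C', 'H678F', 'I229V', 'R486Q']

Answer: D209C,H678F,I229V,R486Q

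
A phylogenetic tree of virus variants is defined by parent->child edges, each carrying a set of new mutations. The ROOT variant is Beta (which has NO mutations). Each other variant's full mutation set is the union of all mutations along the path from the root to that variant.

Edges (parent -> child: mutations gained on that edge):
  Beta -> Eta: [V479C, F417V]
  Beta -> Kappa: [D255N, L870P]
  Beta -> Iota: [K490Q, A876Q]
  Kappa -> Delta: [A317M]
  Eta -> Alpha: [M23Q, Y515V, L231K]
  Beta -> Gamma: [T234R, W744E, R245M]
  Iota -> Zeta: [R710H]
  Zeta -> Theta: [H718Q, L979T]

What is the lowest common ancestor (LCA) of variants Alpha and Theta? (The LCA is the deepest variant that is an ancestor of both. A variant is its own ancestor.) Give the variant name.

Path from root to Alpha: Beta -> Eta -> Alpha
  ancestors of Alpha: {Beta, Eta, Alpha}
Path from root to Theta: Beta -> Iota -> Zeta -> Theta
  ancestors of Theta: {Beta, Iota, Zeta, Theta}
Common ancestors: {Beta}
Walk up from Theta: Theta (not in ancestors of Alpha), Zeta (not in ancestors of Alpha), Iota (not in ancestors of Alpha), Beta (in ancestors of Alpha)
Deepest common ancestor (LCA) = Beta

Answer: Beta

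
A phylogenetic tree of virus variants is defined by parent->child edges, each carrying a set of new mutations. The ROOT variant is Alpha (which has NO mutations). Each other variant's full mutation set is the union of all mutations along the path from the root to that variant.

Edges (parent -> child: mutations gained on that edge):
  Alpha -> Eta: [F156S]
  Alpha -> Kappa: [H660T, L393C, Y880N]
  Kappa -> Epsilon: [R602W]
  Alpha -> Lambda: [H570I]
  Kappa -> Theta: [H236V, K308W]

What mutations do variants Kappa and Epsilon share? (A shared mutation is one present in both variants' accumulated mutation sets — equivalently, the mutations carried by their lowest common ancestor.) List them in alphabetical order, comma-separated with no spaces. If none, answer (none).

Accumulating mutations along path to Kappa:
  At Alpha: gained [] -> total []
  At Kappa: gained ['H660T', 'L393C', 'Y880N'] -> total ['H660T', 'L393C', 'Y880N']
Mutations(Kappa) = ['H660T', 'L393C', 'Y880N']
Accumulating mutations along path to Epsilon:
  At Alpha: gained [] -> total []
  At Kappa: gained ['H660T', 'L393C', 'Y880N'] -> total ['H660T', 'L393C', 'Y880N']
  At Epsilon: gained ['R602W'] -> total ['H660T', 'L393C', 'R602W', 'Y880N']
Mutations(Epsilon) = ['H660T', 'L393C', 'R602W', 'Y880N']
Intersection: ['H660T', 'L393C', 'Y880N'] ∩ ['H660T', 'L393C', 'R602W', 'Y880N'] = ['H660T', 'L393C', 'Y880N']

Answer: H660T,L393C,Y880N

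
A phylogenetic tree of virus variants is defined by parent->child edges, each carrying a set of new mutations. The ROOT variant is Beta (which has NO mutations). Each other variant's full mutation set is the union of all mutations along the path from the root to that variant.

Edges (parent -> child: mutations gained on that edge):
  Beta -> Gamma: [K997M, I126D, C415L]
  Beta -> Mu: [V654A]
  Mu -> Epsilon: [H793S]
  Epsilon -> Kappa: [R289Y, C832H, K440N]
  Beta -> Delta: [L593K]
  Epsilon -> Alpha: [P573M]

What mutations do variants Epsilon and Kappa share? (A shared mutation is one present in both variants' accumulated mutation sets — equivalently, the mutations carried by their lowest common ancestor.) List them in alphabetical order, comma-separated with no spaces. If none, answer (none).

Answer: H793S,V654A

Derivation:
Accumulating mutations along path to Epsilon:
  At Beta: gained [] -> total []
  At Mu: gained ['V654A'] -> total ['V654A']
  At Epsilon: gained ['H793S'] -> total ['H793S', 'V654A']
Mutations(Epsilon) = ['H793S', 'V654A']
Accumulating mutations along path to Kappa:
  At Beta: gained [] -> total []
  At Mu: gained ['V654A'] -> total ['V654A']
  At Epsilon: gained ['H793S'] -> total ['H793S', 'V654A']
  At Kappa: gained ['R289Y', 'C832H', 'K440N'] -> total ['C832H', 'H793S', 'K440N', 'R289Y', 'V654A']
Mutations(Kappa) = ['C832H', 'H793S', 'K440N', 'R289Y', 'V654A']
Intersection: ['H793S', 'V654A'] ∩ ['C832H', 'H793S', 'K440N', 'R289Y', 'V654A'] = ['H793S', 'V654A']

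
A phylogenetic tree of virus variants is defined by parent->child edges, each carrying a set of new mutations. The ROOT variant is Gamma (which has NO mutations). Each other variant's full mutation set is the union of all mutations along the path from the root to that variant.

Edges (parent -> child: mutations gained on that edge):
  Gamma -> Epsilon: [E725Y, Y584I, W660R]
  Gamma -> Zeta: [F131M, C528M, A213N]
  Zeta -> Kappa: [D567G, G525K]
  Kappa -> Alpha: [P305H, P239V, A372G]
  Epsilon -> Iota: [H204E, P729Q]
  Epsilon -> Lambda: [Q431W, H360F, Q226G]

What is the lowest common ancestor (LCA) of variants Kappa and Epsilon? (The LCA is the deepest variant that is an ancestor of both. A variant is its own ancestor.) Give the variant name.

Path from root to Kappa: Gamma -> Zeta -> Kappa
  ancestors of Kappa: {Gamma, Zeta, Kappa}
Path from root to Epsilon: Gamma -> Epsilon
  ancestors of Epsilon: {Gamma, Epsilon}
Common ancestors: {Gamma}
Walk up from Epsilon: Epsilon (not in ancestors of Kappa), Gamma (in ancestors of Kappa)
Deepest common ancestor (LCA) = Gamma

Answer: Gamma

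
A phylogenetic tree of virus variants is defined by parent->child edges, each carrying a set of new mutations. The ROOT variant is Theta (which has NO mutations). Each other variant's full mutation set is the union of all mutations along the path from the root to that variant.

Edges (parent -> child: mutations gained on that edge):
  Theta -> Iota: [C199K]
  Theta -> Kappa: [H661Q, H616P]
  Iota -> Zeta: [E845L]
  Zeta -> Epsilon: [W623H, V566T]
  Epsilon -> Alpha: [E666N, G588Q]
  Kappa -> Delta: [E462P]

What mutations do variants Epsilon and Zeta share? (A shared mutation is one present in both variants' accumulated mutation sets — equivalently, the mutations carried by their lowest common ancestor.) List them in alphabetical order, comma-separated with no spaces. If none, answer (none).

Accumulating mutations along path to Epsilon:
  At Theta: gained [] -> total []
  At Iota: gained ['C199K'] -> total ['C199K']
  At Zeta: gained ['E845L'] -> total ['C199K', 'E845L']
  At Epsilon: gained ['W623H', 'V566T'] -> total ['C199K', 'E845L', 'V566T', 'W623H']
Mutations(Epsilon) = ['C199K', 'E845L', 'V566T', 'W623H']
Accumulating mutations along path to Zeta:
  At Theta: gained [] -> total []
  At Iota: gained ['C199K'] -> total ['C199K']
  At Zeta: gained ['E845L'] -> total ['C199K', 'E845L']
Mutations(Zeta) = ['C199K', 'E845L']
Intersection: ['C199K', 'E845L', 'V566T', 'W623H'] ∩ ['C199K', 'E845L'] = ['C199K', 'E845L']

Answer: C199K,E845L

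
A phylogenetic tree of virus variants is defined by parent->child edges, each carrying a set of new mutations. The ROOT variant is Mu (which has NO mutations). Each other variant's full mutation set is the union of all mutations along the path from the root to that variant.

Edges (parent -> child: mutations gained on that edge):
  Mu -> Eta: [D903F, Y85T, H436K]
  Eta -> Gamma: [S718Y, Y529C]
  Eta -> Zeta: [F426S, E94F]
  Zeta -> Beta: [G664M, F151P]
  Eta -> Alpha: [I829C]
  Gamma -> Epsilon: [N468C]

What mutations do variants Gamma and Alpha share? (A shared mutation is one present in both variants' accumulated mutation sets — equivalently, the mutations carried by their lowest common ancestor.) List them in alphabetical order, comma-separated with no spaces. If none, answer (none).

Answer: D903F,H436K,Y85T

Derivation:
Accumulating mutations along path to Gamma:
  At Mu: gained [] -> total []
  At Eta: gained ['D903F', 'Y85T', 'H436K'] -> total ['D903F', 'H436K', 'Y85T']
  At Gamma: gained ['S718Y', 'Y529C'] -> total ['D903F', 'H436K', 'S718Y', 'Y529C', 'Y85T']
Mutations(Gamma) = ['D903F', 'H436K', 'S718Y', 'Y529C', 'Y85T']
Accumulating mutations along path to Alpha:
  At Mu: gained [] -> total []
  At Eta: gained ['D903F', 'Y85T', 'H436K'] -> total ['D903F', 'H436K', 'Y85T']
  At Alpha: gained ['I829C'] -> total ['D903F', 'H436K', 'I829C', 'Y85T']
Mutations(Alpha) = ['D903F', 'H436K', 'I829C', 'Y85T']
Intersection: ['D903F', 'H436K', 'S718Y', 'Y529C', 'Y85T'] ∩ ['D903F', 'H436K', 'I829C', 'Y85T'] = ['D903F', 'H436K', 'Y85T']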